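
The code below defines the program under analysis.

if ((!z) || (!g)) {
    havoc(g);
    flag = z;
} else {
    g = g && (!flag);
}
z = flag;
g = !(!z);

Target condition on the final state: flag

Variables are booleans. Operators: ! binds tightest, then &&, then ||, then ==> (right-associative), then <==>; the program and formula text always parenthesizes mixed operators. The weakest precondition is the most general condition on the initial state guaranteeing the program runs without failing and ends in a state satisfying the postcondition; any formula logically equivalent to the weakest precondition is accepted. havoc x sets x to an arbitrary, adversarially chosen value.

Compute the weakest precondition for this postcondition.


Working backward. After the program, flag must hold.
Before g := !(!z): flag
Before z := flag: flag
Then branch requires z; else branch requires flag.
Before the if: (((!z) || (!g)) ==> z) && ((!((!z) || (!g))) ==> flag)
Answer: WP = (((!z) || (!g)) ==> z) && ((!((!z) || (!g))) ==> flag)


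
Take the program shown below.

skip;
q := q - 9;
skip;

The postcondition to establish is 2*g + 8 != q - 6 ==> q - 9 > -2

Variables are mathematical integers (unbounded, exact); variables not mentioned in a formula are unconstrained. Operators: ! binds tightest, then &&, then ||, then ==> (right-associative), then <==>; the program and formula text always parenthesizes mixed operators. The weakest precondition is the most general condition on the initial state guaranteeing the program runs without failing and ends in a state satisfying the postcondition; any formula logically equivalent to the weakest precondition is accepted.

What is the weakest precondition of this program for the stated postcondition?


Working backward. After the program, the postcondition 2*g + 8 != q - 6 ==> q - 9 > -2 must hold; in canonical form it is 2*g != q - 14 ==> q > 7.
Before skip: 2*g != q - 14 ==> q > 7
Before q := q - 9: 2*g != q - 23 ==> q > 16
Before skip: 2*g != q - 23 ==> q > 16
Answer: WP = 2*g != q - 23 ==> q > 16


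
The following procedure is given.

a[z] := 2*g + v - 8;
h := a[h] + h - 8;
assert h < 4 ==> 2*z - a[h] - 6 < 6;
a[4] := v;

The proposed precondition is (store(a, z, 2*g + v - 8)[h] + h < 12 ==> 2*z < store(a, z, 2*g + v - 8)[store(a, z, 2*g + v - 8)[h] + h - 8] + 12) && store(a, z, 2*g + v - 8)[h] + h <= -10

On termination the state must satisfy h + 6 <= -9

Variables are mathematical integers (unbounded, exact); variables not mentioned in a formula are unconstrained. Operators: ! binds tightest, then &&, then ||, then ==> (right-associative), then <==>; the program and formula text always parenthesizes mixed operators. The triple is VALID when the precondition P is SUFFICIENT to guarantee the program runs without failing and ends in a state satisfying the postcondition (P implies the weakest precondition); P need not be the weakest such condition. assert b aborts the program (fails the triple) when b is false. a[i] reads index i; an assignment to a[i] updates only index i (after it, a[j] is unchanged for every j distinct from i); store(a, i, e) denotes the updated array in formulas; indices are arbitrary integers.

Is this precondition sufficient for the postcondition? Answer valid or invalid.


Working backward. After the program, the postcondition h + 6 <= -9 must hold; in canonical form it is h <= -15.
Before a[4] := v: h <= -15
Before assert h < 4 ==> 2*z - a[h] - 6 < 6: (h < 4 ==> 2*z < a[h] + 12) && h <= -15
Before h := a[h] + h - 8: (a[h] + h < 12 ==> 2*z < a[a[h] + h - 8] + 12) && a[h] + h <= -7
Before a[z] := 2*g + v - 8: (store(a, z, 2*g + v - 8)[h] + h < 12 ==> 2*z < store(a, z, 2*g + v - 8)[store(a, z, 2*g + v - 8)[h] + h - 8] + 12) && store(a, z, 2*g + v - 8)[h] + h <= -7
The weakest precondition is (store(a, z, 2*g + v - 8)[h] + h < 12 ==> 2*z < store(a, z, 2*g + v - 8)[store(a, z, 2*g + v - 8)[h] + h - 8] + 12) && store(a, z, 2*g + v - 8)[h] + h <= -7.
Check whether (store(a, z, 2*g + v - 8)[h] + h < 12 ==> 2*z < store(a, z, 2*g + v - 8)[store(a, z, 2*g + v - 8)[h] + h - 8] + 12) && store(a, z, 2*g + v - 8)[h] + h <= -10 implies it.
Every state satisfying the precondition satisfies the weakest precondition: the implication holds.
Answer: valid


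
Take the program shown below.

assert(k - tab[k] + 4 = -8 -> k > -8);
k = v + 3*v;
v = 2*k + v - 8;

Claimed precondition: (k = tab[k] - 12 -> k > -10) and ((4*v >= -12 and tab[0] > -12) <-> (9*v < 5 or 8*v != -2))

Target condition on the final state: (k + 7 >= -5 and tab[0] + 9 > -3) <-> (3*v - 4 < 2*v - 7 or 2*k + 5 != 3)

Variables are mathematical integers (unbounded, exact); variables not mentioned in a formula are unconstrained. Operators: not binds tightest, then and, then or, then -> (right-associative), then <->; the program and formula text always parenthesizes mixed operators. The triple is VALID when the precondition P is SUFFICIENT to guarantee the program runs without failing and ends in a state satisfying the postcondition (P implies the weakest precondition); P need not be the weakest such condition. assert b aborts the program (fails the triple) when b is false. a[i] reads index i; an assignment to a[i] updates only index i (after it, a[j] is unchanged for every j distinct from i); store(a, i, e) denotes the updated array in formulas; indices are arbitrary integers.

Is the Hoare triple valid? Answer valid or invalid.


Working backward. After the program, the postcondition (k + 7 >= -5 and tab[0] + 9 > -3) <-> (3*v - 4 < 2*v - 7 or 2*k + 5 != 3) must hold; in canonical form it is (k >= -12 and tab[0] > -12) <-> (v < -3 or 2*k != -2).
Before v := 2*k + v - 8: (k >= -12 and tab[0] > -12) <-> (2*k + v < 5 or 2*k != -2)
Before k := v + 3*v: (4*v >= -12 and tab[0] > -12) <-> (9*v < 5 or 8*v != -2)
Before assert k - tab[k] + 4 = -8 -> k > -8: (k = tab[k] - 12 -> k > -8) and ((4*v >= -12 and tab[0] > -12) <-> (9*v < 5 or 8*v != -2))
The weakest precondition is (k = tab[k] - 12 -> k > -8) and ((4*v >= -12 and tab[0] > -12) <-> (9*v < 5 or 8*v != -2)).
Check whether (k = tab[k] - 12 -> k > -10) and ((4*v >= -12 and tab[0] > -12) <-> (9*v < 5 or 8*v != -2)) implies it.
Countermodel: at the initial state k = -8, tab = {[-8] = 4, [0] = 7040, elsewhere 4}, v = -3, the precondition holds but the weakest precondition fails.
Answer: invalid


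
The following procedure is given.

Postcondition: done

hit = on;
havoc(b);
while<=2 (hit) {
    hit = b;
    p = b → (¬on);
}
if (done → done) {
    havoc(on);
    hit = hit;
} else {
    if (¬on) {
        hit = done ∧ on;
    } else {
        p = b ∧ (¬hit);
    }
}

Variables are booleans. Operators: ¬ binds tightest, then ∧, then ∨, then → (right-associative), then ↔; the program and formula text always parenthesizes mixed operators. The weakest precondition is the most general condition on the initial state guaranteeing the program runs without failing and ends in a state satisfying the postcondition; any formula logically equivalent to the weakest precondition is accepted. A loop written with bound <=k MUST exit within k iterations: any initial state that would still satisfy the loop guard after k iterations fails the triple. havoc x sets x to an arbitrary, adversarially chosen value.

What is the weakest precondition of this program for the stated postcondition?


Working backward. After the program, done must hold.
Then branch requires done; else branch requires ((¬on) → done) ∧ (on → done).
Before the if: done
Before the loop (bound <=2), unroll the exhaustion recursion (WP_0 = exit-now case; WP_j = one more guarded iteration, up to j = 2):
  WP_0: (¬hit) ∧ done
  WP_1: (hit → ((¬b) ∧ done)) ∧ ((¬hit) → done)
  WP_2: (hit → ((b → ((¬b) ∧ done)) ∧ ((¬b) → done))) ∧ ((¬hit) → done)
So before the loop: (hit → ((b → ((¬b) ∧ done)) ∧ ((¬b) → done))) ∧ ((¬hit) → done)
Before havoc b: (¬hit) ∧ ((¬hit) → done) ∧ (hit → done)
Before hit := on: (¬on) ∧ ((¬on) → done) ∧ (on → done)
Answer: WP = (¬on) ∧ ((¬on) → done) ∧ (on → done)


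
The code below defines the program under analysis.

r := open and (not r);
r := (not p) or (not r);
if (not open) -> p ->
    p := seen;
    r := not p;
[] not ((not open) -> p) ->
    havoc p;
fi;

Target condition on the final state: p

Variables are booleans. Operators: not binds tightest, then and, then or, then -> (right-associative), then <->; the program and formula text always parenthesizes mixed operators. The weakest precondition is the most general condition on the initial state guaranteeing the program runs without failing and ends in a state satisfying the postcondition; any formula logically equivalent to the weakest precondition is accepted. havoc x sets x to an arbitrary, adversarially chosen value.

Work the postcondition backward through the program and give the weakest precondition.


Working backward. After the program, p must hold.
Then branch requires seen; else branch requires false.
Before the if: (((not open) -> p) -> seen) and ((not open) -> p)
Before r := (not p) or (not r): (((not open) -> p) -> seen) and ((not open) -> p)
Before r := open and (not r): (((not open) -> p) -> seen) and ((not open) -> p)
Answer: WP = (((not open) -> p) -> seen) and ((not open) -> p)


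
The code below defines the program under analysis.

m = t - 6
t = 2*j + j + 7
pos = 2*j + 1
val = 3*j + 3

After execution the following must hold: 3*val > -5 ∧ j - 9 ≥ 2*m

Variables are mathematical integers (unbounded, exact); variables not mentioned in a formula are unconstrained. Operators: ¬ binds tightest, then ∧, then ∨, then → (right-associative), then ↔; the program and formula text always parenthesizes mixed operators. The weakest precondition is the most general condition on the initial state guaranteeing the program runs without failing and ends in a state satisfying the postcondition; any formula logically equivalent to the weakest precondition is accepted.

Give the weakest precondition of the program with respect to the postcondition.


Working backward. After the program, the postcondition 3*val > -5 ∧ j - 9 ≥ 2*m must hold; in canonical form it is 3*val > -5 ∧ j ≥ 2*m + 9.
Before val := 3*j + 3: 9*j > -14 ∧ j ≥ 2*m + 9
Before pos := 2*j + 1: 9*j > -14 ∧ j ≥ 2*m + 9
Before t := 2*j + j + 7: 9*j > -14 ∧ j ≥ 2*m + 9
Before m := t - 6: 9*j > -14 ∧ j ≥ 2*t - 3
Answer: WP = 9*j > -14 ∧ j ≥ 2*t - 3


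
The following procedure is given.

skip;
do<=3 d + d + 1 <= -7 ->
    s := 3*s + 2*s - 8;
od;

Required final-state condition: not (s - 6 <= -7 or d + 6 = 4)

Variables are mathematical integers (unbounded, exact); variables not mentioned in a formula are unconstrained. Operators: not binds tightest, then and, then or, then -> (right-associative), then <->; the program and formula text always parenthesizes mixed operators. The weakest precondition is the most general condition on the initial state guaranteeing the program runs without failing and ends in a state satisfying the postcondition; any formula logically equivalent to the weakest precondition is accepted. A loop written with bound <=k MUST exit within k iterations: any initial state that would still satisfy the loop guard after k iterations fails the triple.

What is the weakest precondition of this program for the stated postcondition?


Working backward. After the program, the postcondition not (s - 6 <= -7 or d + 6 = 4) must hold; in canonical form it is not (s <= -1 or d = -2).
Before the loop (bound <=3), unroll the exhaustion recursion (WP_0 = exit-now case; WP_j = one more guarded iteration, up to j = 3):
  WP_0: (not (2*d <= -8)) and (not (s <= -1 or d = -2))
  WP_1: (2*d <= -8 -> ((not (2*d <= -8)) and (not (5*s <= 7 or d = -2)))) and ((not (2*d <= -8)) -> (not (s <= -1 or d = -2)))
  WP_2: (2*d <= -8 -> ((2*d <= -8 -> ((not (2*d <= -8)) and (not (25*s <= 47 or d = -2)))) and ((not (2*d <= -8)) -> (not (5*s <= 7 or d = -2))))) and ((not (2*d <= -8)) -> (not (s <= -1 or d = -2)))
  WP_3: (2*d <= -8 -> ((2*d <= -8 -> ((2*d <= -8 -> ((not (2*d <= -8)) and (not (125*s <= 247 or d = -2)))) and ((not (2*d <= -8)) -> (not (25*s <= 47 or d = -2))))) and ((not (2*d <= -8)) -> (not (5*s <= 7 or d = -2))))) and ((not (2*d <= -8)) -> (not (s <= -1 or d = -2)))
So before the loop: (2*d <= -8 -> ((2*d <= -8 -> ((2*d <= -8 -> ((not (2*d <= -8)) and (not (125*s <= 247 or d = -2)))) and ((not (2*d <= -8)) -> (not (25*s <= 47 or d = -2))))) and ((not (2*d <= -8)) -> (not (5*s <= 7 or d = -2))))) and ((not (2*d <= -8)) -> (not (s <= -1 or d = -2)))
Before skip: (2*d <= -8 -> ((2*d <= -8 -> ((2*d <= -8 -> ((not (2*d <= -8)) and (not (125*s <= 247 or d = -2)))) and ((not (2*d <= -8)) -> (not (25*s <= 47 or d = -2))))) and ((not (2*d <= -8)) -> (not (5*s <= 7 or d = -2))))) and ((not (2*d <= -8)) -> (not (s <= -1 or d = -2)))
Answer: WP = (2*d <= -8 -> ((2*d <= -8 -> ((2*d <= -8 -> ((not (2*d <= -8)) and (not (125*s <= 247 or d = -2)))) and ((not (2*d <= -8)) -> (not (25*s <= 47 or d = -2))))) and ((not (2*d <= -8)) -> (not (5*s <= 7 or d = -2))))) and ((not (2*d <= -8)) -> (not (s <= -1 or d = -2)))


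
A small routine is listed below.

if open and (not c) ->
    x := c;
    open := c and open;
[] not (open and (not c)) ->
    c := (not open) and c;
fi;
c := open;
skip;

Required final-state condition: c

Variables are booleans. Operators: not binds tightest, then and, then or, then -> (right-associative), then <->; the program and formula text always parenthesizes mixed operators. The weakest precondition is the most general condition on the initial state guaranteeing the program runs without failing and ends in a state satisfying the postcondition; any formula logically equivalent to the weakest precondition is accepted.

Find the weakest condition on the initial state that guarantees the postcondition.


Working backward. After the program, c must hold.
Before skip: c
Before c := open: open
Then branch requires c and open; else branch requires open.
Before the if: ((open and (not c)) -> (c and open)) and ((not (open and (not c))) -> open)
Answer: WP = ((open and (not c)) -> (c and open)) and ((not (open and (not c))) -> open)


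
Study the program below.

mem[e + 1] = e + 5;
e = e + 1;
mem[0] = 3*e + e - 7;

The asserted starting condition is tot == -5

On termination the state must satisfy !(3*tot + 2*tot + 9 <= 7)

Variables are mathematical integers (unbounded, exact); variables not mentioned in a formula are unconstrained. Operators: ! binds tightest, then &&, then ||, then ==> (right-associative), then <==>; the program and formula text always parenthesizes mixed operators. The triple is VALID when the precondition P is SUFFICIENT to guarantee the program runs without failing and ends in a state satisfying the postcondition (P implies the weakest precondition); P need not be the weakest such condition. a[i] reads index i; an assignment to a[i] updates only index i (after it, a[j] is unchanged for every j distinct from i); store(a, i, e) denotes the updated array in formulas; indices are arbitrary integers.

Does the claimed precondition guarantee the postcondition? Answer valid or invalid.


Working backward. After the program, the postcondition !(3*tot + 2*tot + 9 <= 7) must hold; in canonical form it is !(5*tot <= -2).
Before mem[0] := 3*e + e - 7: !(5*tot <= -2)
Before e := e + 1: !(5*tot <= -2)
Before mem[e + 1] := e + 5: !(5*tot <= -2)
The weakest precondition is !(5*tot <= -2).
Check whether tot == -5 implies it.
Countermodel: at the initial state tot = -5, the precondition holds but the weakest precondition fails.
Answer: invalid


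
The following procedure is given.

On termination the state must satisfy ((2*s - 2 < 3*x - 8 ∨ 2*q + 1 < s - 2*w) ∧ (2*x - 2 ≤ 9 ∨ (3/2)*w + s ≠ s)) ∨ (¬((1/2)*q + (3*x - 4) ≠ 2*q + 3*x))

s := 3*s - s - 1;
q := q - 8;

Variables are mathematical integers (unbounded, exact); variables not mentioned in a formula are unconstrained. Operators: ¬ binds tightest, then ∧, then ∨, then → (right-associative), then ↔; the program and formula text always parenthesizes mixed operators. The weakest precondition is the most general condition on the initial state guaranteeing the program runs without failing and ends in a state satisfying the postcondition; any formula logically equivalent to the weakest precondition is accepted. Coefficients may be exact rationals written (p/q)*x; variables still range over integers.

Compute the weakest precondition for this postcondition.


Working backward. After the program, the postcondition ((2*s - 2 < 3*x - 8 ∨ 2*q + 1 < s - 2*w) ∧ (2*x - 2 ≤ 9 ∨ (3/2)*w + s ≠ s)) ∨ (¬((1/2)*q + (3*x - 4) ≠ 2*q + 3*x)) must hold; in canonical form it is ((2*s < 3*x - 6 ∨ 2*q + 2*w < s - 1) ∧ (2*x ≤ 11 ∨ (3/2)*w ≠ 0)) ∨ (¬((3/2)*q ≠ -4)).
Before q := q - 8: ((2*s < 3*x - 6 ∨ 2*q + 2*w < s + 15) ∧ (2*x ≤ 11 ∨ (3/2)*w ≠ 0)) ∨ (¬((3/2)*q ≠ 8))
Before s := 3*s - s - 1: ((4*s < 3*x - 4 ∨ 2*q + 2*w < 2*s + 14) ∧ (2*x ≤ 11 ∨ (3/2)*w ≠ 0)) ∨ (¬((3/2)*q ≠ 8))
Answer: WP = ((4*s < 3*x - 4 ∨ 2*q + 2*w < 2*s + 14) ∧ (2*x ≤ 11 ∨ (3/2)*w ≠ 0)) ∨ (¬((3/2)*q ≠ 8))


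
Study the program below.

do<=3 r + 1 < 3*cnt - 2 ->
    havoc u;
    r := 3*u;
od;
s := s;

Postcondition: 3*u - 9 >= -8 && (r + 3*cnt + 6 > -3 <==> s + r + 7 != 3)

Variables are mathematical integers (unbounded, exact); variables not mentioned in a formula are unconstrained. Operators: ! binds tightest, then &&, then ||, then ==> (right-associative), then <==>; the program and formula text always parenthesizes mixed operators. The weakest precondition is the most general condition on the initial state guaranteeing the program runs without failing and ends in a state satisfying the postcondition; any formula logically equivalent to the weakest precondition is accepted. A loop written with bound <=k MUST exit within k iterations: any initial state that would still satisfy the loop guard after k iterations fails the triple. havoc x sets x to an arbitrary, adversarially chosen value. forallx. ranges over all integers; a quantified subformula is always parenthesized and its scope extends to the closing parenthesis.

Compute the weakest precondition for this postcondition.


Working backward. After the program, the postcondition 3*u - 9 >= -8 && (r + 3*cnt + 6 > -3 <==> s + r + 7 != 3) must hold; in canonical form it is 3*u >= 1 && (3*cnt + r > -9 <==> r + s != -4).
Before s := s: 3*u >= 1 && (3*cnt + r > -9 <==> r + s != -4)
Before the loop (bound <=3), unroll the exhaustion recursion (WP_0 = exit-now case; WP_j = one more guarded iteration, up to j = 3):
  WP_0: (!(r < 3*cnt - 3)) && 3*u >= 1 && (3*cnt + r > -9 <==> r + s != -4)
  WP_1: (r < 3*cnt - 3 ==> (forall u_1. ((!(3*u_1 < 3*cnt - 3)) && 3*u_1 >= 1 && (3*cnt + 3*u_1 > -9 <==> s + 3*u_1 != -4)))) && ((!(r < 3*cnt - 3)) ==> (3*u >= 1 && (3*cnt + r > -9 <==> r + s != -4)))
  WP_2: (r < 3*cnt - 3 ==> (forall u_2. ((3*u_2 < 3*cnt - 3 ==> (forall u_1. ((!(3*u_1 < 3*cnt - 3)) && 3*u_1 >= 1 && (3*cnt + 3*u_1 > -9 <==> s + 3*u_1 != -4)))) && ((!(3*u_2 < 3*cnt - 3)) ==> (3*u_2 >= 1 && (3*cnt + 3*u_2 > -9 <==> s + 3*u_2 != -4)))))) && ((!(r < 3*cnt - 3)) ==> (3*u >= 1 && (3*cnt + r > -9 <==> r + s != -4)))
  WP_3: (r < 3*cnt - 3 ==> (forall u_3. ((3*u_3 < 3*cnt - 3 ==> (forall u_2. ((3*u_2 < 3*cnt - 3 ==> (forall u_1. ((!(3*u_1 < 3*cnt - 3)) && 3*u_1 >= 1 && (3*cnt + 3*u_1 > -9 <==> s + 3*u_1 != -4)))) && ((!(3*u_2 < 3*cnt - 3)) ==> (3*u_2 >= 1 && (3*cnt + 3*u_2 > -9 <==> s + 3*u_2 != -4)))))) && ((!(3*u_3 < 3*cnt - 3)) ==> (3*u_3 >= 1 && (3*cnt + 3*u_3 > -9 <==> s + 3*u_3 != -4)))))) && ((!(r < 3*cnt - 3)) ==> (3*u >= 1 && (3*cnt + r > -9 <==> r + s != -4)))
So before the loop: (r < 3*cnt - 3 ==> (forall u_3. ((3*u_3 < 3*cnt - 3 ==> (forall u_2. ((3*u_2 < 3*cnt - 3 ==> (forall u_1. ((!(3*u_1 < 3*cnt - 3)) && 3*u_1 >= 1 && (3*cnt + 3*u_1 > -9 <==> s + 3*u_1 != -4)))) && ((!(3*u_2 < 3*cnt - 3)) ==> (3*u_2 >= 1 && (3*cnt + 3*u_2 > -9 <==> s + 3*u_2 != -4)))))) && ((!(3*u_3 < 3*cnt - 3)) ==> (3*u_3 >= 1 && (3*cnt + 3*u_3 > -9 <==> s + 3*u_3 != -4)))))) && ((!(r < 3*cnt - 3)) ==> (3*u >= 1 && (3*cnt + r > -9 <==> r + s != -4)))
Answer: WP = (r < 3*cnt - 3 ==> (forall u_3. ((3*u_3 < 3*cnt - 3 ==> (forall u_2. ((3*u_2 < 3*cnt - 3 ==> (forall u_1. ((!(3*u_1 < 3*cnt - 3)) && 3*u_1 >= 1 && (3*cnt + 3*u_1 > -9 <==> s + 3*u_1 != -4)))) && ((!(3*u_2 < 3*cnt - 3)) ==> (3*u_2 >= 1 && (3*cnt + 3*u_2 > -9 <==> s + 3*u_2 != -4)))))) && ((!(3*u_3 < 3*cnt - 3)) ==> (3*u_3 >= 1 && (3*cnt + 3*u_3 > -9 <==> s + 3*u_3 != -4)))))) && ((!(r < 3*cnt - 3)) ==> (3*u >= 1 && (3*cnt + r > -9 <==> r + s != -4)))


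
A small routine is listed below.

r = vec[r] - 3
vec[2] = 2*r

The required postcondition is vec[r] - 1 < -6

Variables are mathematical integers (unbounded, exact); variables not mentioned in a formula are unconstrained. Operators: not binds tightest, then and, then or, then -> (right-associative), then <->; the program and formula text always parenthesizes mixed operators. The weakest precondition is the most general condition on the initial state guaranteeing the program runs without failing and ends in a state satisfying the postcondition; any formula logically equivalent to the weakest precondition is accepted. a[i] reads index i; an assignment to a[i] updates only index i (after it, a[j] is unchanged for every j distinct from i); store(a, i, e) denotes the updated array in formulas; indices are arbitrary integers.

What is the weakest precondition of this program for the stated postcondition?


Working backward. After the program, the postcondition vec[r] - 1 < -6 must hold; in canonical form it is vec[r] < -5.
Before vec[2] := 2*r: store(vec, 2, 2*r)[r] < -5
Before r := vec[r] - 3: store(vec, 2, 2*vec[r] - 6)[vec[r] - 3] < -5
Answer: WP = store(vec, 2, 2*vec[r] - 6)[vec[r] - 3] < -5


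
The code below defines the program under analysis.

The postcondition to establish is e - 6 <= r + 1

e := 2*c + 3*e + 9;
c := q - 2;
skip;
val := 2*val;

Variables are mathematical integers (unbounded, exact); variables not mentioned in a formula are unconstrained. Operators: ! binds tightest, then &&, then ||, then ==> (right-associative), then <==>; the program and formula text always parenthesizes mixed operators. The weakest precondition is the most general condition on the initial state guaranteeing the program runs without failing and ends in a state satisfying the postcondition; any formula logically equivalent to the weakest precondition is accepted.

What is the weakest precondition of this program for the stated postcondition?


Working backward. After the program, the postcondition e - 6 <= r + 1 must hold; in canonical form it is e <= r + 7.
Before val := 2*val: e <= r + 7
Before skip: e <= r + 7
Before c := q - 2: e <= r + 7
Before e := 2*c + 3*e + 9: 2*c + 3*e <= r - 2
Answer: WP = 2*c + 3*e <= r - 2


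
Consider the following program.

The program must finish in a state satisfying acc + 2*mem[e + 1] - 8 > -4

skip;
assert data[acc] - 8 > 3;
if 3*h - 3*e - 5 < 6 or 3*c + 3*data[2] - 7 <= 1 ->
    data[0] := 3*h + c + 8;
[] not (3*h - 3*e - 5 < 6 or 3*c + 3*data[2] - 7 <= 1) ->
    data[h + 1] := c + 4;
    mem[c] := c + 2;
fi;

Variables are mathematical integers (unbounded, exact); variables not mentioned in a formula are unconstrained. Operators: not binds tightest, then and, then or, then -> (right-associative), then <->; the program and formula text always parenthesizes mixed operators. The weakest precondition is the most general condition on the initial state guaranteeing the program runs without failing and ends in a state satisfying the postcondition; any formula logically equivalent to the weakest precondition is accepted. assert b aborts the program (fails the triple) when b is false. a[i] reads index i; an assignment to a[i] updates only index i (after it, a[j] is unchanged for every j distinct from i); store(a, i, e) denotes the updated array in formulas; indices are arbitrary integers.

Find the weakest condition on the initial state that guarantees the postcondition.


Working backward. After the program, the postcondition acc + 2*mem[e + 1] - 8 > -4 must hold; in canonical form it is 2*mem[e + 1] + acc > 4.
Then branch requires 2*mem[e + 1] + acc > 4; else branch requires 2*store(mem, c, c + 2)[e + 1] + acc > 4.
Before the if: ((3*h < 3*e + 11 or 3*data[2] + 3*c <= 8) -> 2*mem[e + 1] + acc > 4) and ((not (3*h < 3*e + 11 or 3*data[2] + 3*c <= 8)) -> 2*store(mem, c, c + 2)[e + 1] + acc > 4)
Before assert data[acc] - 8 > 3: data[acc] > 11 and ((3*h < 3*e + 11 or 3*data[2] + 3*c <= 8) -> 2*mem[e + 1] + acc > 4) and ((not (3*h < 3*e + 11 or 3*data[2] + 3*c <= 8)) -> 2*store(mem, c, c + 2)[e + 1] + acc > 4)
Before skip: data[acc] > 11 and ((3*h < 3*e + 11 or 3*data[2] + 3*c <= 8) -> 2*mem[e + 1] + acc > 4) and ((not (3*h < 3*e + 11 or 3*data[2] + 3*c <= 8)) -> 2*store(mem, c, c + 2)[e + 1] + acc > 4)
Answer: WP = data[acc] > 11 and ((3*h < 3*e + 11 or 3*data[2] + 3*c <= 8) -> 2*mem[e + 1] + acc > 4) and ((not (3*h < 3*e + 11 or 3*data[2] + 3*c <= 8)) -> 2*store(mem, c, c + 2)[e + 1] + acc > 4)


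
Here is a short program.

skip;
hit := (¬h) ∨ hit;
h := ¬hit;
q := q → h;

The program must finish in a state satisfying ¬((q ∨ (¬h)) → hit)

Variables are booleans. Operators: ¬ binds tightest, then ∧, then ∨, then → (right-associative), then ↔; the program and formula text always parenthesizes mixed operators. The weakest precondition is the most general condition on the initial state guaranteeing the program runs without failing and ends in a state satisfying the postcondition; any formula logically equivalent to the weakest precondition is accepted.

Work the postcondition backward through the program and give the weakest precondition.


Working backward. After the program, ¬((q ∨ (¬h)) → hit) must hold.
Before q := q → h: ¬(((q → h) ∨ (¬h)) → hit)
Before h := ¬hit: ¬(((q → (¬hit)) ∨ hit) → hit)
Before hit := (¬h) ∨ hit: ¬(((q → (¬((¬h) ∨ hit))) ∨ (¬h) ∨ hit) → ((¬h) ∨ hit))
Before skip: ¬(((q → (¬((¬h) ∨ hit))) ∨ (¬h) ∨ hit) → ((¬h) ∨ hit))
Answer: WP = ¬(((q → (¬((¬h) ∨ hit))) ∨ (¬h) ∨ hit) → ((¬h) ∨ hit))


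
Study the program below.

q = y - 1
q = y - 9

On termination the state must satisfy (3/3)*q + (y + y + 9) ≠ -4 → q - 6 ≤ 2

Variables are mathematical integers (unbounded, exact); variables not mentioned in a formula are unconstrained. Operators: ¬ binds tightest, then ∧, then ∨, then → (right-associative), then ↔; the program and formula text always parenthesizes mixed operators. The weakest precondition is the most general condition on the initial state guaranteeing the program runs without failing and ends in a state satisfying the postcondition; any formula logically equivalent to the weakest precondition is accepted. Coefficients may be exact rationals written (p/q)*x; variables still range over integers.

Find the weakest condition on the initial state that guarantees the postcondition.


Working backward. After the program, the postcondition (3/3)*q + (y + y + 9) ≠ -4 → q - 6 ≤ 2 must hold; in canonical form it is q + 2*y ≠ -13 → q ≤ 8.
Before q := y - 9: 3*y ≠ -4 → y ≤ 17
Before q := y - 1: 3*y ≠ -4 → y ≤ 17
Answer: WP = 3*y ≠ -4 → y ≤ 17


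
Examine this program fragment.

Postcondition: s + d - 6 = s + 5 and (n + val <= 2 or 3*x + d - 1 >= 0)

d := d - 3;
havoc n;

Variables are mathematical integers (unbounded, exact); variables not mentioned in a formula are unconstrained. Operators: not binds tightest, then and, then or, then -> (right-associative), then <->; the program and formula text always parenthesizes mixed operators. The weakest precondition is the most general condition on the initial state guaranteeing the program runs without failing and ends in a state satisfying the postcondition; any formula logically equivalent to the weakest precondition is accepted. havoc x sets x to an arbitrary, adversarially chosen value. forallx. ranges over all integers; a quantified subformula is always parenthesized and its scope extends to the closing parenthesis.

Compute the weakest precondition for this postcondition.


Working backward. After the program, the postcondition s + d - 6 = s + 5 and (n + val <= 2 or 3*x + d - 1 >= 0) must hold; in canonical form it is d = 11 and (n + val <= 2 or d + 3*x >= 1).
Before havoc n: forall n_1. (d = 11 and (n_1 + val <= 2 or d + 3*x >= 1))
Before d := d - 3: forall n_1. (d = 14 and (n_1 + val <= 2 or d + 3*x >= 4))
Answer: WP = forall n_1. (d = 14 and (n_1 + val <= 2 or d + 3*x >= 4))


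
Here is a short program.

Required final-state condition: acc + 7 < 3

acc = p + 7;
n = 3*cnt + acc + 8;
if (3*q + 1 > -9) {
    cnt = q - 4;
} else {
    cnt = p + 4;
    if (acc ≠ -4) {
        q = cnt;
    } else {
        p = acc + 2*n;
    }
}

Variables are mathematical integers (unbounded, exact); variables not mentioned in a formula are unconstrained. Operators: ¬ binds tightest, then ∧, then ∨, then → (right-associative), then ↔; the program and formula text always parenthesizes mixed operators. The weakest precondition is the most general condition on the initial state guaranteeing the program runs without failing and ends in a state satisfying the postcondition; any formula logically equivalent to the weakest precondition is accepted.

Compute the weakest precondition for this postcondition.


Working backward. After the program, the postcondition acc + 7 < 3 must hold; in canonical form it is acc < -4.
Then branch requires acc < -4; else branch requires (acc ≠ -4 → acc < -4) ∧ ((¬(acc ≠ -4)) → acc < -4).
Before the if: (3*q > -10 → acc < -4) ∧ ((¬(3*q > -10)) → ((acc ≠ -4 → acc < -4) ∧ ((¬(acc ≠ -4)) → acc < -4)))
Before n := 3*cnt + acc + 8: (3*q > -10 → acc < -4) ∧ ((¬(3*q > -10)) → ((acc ≠ -4 → acc < -4) ∧ ((¬(acc ≠ -4)) → acc < -4)))
Before acc := p + 7: (3*q > -10 → p < -11) ∧ ((¬(3*q > -10)) → ((p ≠ -11 → p < -11) ∧ ((¬(p ≠ -11)) → p < -11)))
Answer: WP = (3*q > -10 → p < -11) ∧ ((¬(3*q > -10)) → ((p ≠ -11 → p < -11) ∧ ((¬(p ≠ -11)) → p < -11)))


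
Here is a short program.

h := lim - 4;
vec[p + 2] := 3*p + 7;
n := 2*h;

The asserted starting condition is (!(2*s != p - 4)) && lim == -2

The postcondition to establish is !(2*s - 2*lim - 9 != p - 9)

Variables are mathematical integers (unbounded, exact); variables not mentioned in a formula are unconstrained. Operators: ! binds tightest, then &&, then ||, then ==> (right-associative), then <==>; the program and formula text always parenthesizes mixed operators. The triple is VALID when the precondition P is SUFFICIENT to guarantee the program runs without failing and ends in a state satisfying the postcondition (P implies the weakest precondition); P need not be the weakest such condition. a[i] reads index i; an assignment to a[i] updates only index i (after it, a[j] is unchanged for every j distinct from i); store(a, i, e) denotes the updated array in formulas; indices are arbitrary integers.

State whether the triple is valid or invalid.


Working backward. After the program, the postcondition !(2*s - 2*lim - 9 != p - 9) must hold; in canonical form it is !(2*s != 2*lim + p).
Before n := 2*h: !(2*s != 2*lim + p)
Before vec[p + 2] := 3*p + 7: !(2*s != 2*lim + p)
Before h := lim - 4: !(2*s != 2*lim + p)
The weakest precondition is !(2*s != 2*lim + p).
Check whether (!(2*s != p - 4)) && lim == -2 implies it.
Every state satisfying the precondition satisfies the weakest precondition: the implication holds.
Answer: valid


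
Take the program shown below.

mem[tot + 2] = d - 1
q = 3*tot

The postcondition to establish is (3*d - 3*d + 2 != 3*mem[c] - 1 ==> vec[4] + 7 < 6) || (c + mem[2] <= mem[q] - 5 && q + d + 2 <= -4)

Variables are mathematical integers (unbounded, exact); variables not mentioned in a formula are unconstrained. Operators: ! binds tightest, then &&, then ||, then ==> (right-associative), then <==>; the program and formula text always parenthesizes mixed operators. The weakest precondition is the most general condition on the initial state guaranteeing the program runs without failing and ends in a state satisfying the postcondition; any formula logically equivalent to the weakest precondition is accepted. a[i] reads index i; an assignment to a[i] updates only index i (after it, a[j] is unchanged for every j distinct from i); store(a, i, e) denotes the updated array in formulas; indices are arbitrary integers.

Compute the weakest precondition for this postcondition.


Working backward. After the program, the postcondition (3*d - 3*d + 2 != 3*mem[c] - 1 ==> vec[4] + 7 < 6) || (c + mem[2] <= mem[q] - 5 && q + d + 2 <= -4) must hold; in canonical form it is (3*mem[c] != 3 ==> vec[4] < -1) || (mem[2] + c <= mem[q] - 5 && d + q <= -6).
Before q := 3*tot: (3*mem[c] != 3 ==> vec[4] < -1) || (mem[2] + c <= mem[3*tot] - 5 && d + 3*tot <= -6)
Before mem[tot + 2] := d - 1: (3*store(mem, tot + 2, d - 1)[c] != 3 ==> vec[4] < -1) || (store(mem, tot + 2, d - 1)[2] + c <= store(mem, tot + 2, d - 1)[3*tot] - 5 && d + 3*tot <= -6)
Answer: WP = (3*store(mem, tot + 2, d - 1)[c] != 3 ==> vec[4] < -1) || (store(mem, tot + 2, d - 1)[2] + c <= store(mem, tot + 2, d - 1)[3*tot] - 5 && d + 3*tot <= -6)


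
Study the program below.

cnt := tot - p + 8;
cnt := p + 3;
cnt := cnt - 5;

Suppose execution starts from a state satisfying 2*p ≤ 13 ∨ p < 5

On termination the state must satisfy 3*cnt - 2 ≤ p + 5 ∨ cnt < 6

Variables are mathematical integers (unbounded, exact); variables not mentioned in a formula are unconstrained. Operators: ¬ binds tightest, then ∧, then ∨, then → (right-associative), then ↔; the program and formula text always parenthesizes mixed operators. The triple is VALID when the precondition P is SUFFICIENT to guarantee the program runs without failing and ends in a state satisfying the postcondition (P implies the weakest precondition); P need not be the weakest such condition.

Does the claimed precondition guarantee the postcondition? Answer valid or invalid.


Working backward. After the program, the postcondition 3*cnt - 2 ≤ p + 5 ∨ cnt < 6 must hold; in canonical form it is 3*cnt ≤ p + 7 ∨ cnt < 6.
Before cnt := cnt - 5: 3*cnt ≤ p + 22 ∨ cnt < 11
Before cnt := p + 3: 2*p ≤ 13 ∨ p < 8
Before cnt := tot - p + 8: 2*p ≤ 13 ∨ p < 8
The weakest precondition is 2*p ≤ 13 ∨ p < 8.
Check whether 2*p ≤ 13 ∨ p < 5 implies it.
Every state satisfying the precondition satisfies the weakest precondition: the implication holds.
Answer: valid


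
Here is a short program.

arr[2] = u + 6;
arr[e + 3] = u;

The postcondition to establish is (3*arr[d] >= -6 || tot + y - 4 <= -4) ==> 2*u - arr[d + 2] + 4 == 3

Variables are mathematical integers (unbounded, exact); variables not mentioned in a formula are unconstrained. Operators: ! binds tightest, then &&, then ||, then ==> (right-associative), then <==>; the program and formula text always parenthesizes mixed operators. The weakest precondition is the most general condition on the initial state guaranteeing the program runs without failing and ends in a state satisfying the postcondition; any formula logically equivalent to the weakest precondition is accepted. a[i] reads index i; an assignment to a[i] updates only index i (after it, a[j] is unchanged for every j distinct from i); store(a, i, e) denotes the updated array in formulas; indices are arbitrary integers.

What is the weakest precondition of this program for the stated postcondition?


Working backward. After the program, the postcondition (3*arr[d] >= -6 || tot + y - 4 <= -4) ==> 2*u - arr[d + 2] + 4 == 3 must hold; in canonical form it is (3*arr[d] >= -6 || tot + y <= 0) ==> 2*u == arr[d + 2] - 1.
Before arr[e + 3] := u: (3*store(arr, e + 3, u)[d] >= -6 || tot + y <= 0) ==> 2*u == store(arr, e + 3, u)[d + 2] - 1
Before arr[2] := u + 6: (3*store(store(arr, 2, u + 6), e + 3, u)[d] >= -6 || tot + y <= 0) ==> 2*u == store(store(arr, 2, u + 6), e + 3, u)[d + 2] - 1
Answer: WP = (3*store(store(arr, 2, u + 6), e + 3, u)[d] >= -6 || tot + y <= 0) ==> 2*u == store(store(arr, 2, u + 6), e + 3, u)[d + 2] - 1


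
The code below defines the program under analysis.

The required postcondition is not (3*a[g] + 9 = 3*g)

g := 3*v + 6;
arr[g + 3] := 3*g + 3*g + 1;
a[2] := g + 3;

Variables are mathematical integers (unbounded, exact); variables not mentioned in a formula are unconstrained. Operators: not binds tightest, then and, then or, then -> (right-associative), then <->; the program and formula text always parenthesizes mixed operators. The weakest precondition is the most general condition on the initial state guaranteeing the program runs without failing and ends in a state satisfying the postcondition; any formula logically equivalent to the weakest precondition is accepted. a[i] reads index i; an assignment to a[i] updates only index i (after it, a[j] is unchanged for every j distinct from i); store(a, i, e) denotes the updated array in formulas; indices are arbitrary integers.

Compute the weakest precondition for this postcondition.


Working backward. After the program, the postcondition not (3*a[g] + 9 = 3*g) must hold; in canonical form it is not (3*a[g] = 3*g - 9).
Before a[2] := g + 3: not (3*store(a, 2, g + 3)[g] = 3*g - 9)
Before arr[g + 3] := 3*g + 3*g + 1: not (3*store(a, 2, g + 3)[g] = 3*g - 9)
Before g := 3*v + 6: not (3*store(a, 2, 3*v + 9)[3*v + 6] = 9*v + 9)
Answer: WP = not (3*store(a, 2, 3*v + 9)[3*v + 6] = 9*v + 9)


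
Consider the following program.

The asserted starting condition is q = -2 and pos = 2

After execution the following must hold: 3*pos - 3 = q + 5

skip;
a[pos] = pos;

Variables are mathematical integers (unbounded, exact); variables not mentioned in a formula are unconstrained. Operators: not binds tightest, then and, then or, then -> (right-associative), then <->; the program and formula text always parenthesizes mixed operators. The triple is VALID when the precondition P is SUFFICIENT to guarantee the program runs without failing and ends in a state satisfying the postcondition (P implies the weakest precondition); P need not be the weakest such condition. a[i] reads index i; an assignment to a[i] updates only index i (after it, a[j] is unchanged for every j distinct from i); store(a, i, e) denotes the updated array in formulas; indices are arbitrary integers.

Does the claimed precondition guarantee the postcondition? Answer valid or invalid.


Working backward. After the program, the postcondition 3*pos - 3 = q + 5 must hold; in canonical form it is 3*pos = q + 8.
Before a[pos] := pos: 3*pos = q + 8
Before skip: 3*pos = q + 8
The weakest precondition is 3*pos = q + 8.
Check whether q = -2 and pos = 2 implies it.
Every state satisfying the precondition satisfies the weakest precondition: the implication holds.
Answer: valid


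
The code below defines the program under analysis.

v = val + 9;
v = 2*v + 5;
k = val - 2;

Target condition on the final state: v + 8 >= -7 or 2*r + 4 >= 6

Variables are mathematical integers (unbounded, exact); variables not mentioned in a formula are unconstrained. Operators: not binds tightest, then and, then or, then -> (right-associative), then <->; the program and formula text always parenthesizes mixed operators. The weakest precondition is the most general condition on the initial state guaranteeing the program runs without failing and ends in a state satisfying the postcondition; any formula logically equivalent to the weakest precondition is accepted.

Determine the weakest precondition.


Working backward. After the program, the postcondition v + 8 >= -7 or 2*r + 4 >= 6 must hold; in canonical form it is v >= -15 or 2*r >= 2.
Before k := val - 2: v >= -15 or 2*r >= 2
Before v := 2*v + 5: 2*v >= -20 or 2*r >= 2
Before v := val + 9: 2*val >= -38 or 2*r >= 2
Answer: WP = 2*val >= -38 or 2*r >= 2


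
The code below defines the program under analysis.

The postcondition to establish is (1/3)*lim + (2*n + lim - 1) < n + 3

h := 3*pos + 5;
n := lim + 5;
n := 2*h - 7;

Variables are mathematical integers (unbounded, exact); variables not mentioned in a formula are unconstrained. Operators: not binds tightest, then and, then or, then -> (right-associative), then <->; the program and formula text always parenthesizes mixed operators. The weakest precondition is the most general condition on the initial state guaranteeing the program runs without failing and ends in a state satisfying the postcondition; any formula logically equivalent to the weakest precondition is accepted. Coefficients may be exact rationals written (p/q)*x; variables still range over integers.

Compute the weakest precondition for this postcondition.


Working backward. After the program, the postcondition (1/3)*lim + (2*n + lim - 1) < n + 3 must hold; in canonical form it is (4/3)*lim + n < 4.
Before n := 2*h - 7: 2*h + (4/3)*lim < 11
Before n := lim + 5: 2*h + (4/3)*lim < 11
Before h := 3*pos + 5: (4/3)*lim + 6*pos < 1
Answer: WP = (4/3)*lim + 6*pos < 1
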